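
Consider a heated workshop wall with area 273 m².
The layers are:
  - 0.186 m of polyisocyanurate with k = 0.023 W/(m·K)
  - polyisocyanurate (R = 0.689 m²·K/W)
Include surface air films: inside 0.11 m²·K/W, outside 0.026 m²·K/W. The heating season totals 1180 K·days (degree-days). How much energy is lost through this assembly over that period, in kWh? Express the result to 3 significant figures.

868 kWh

0.186/0.023 = 8.087
R_total = 0.11 + 8.087 + 0.689 + 0.026 = 8.912 m²·K/W
E = A × HDD × 24 / R / 1000 = 273 × 1180 × 24 / 8.912 / 1000 = 867.5 kWh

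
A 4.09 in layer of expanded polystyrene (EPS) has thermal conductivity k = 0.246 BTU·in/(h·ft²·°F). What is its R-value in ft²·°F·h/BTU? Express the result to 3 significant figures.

R = L/k = 4.09/0.246 = 16.63 ft²·°F·h/BTU

16.6 ft²·°F·h/BTU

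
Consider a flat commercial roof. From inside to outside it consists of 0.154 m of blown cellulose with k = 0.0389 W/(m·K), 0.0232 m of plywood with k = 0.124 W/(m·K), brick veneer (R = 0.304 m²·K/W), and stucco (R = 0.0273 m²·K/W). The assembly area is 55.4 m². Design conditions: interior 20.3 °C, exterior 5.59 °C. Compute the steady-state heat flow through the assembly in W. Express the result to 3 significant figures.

0.154/0.0389 = 3.959
0.0232/0.124 = 0.1871
R_total = 3.959 + 0.1871 + 0.304 + 0.0273 = 4.477 m²·K/W
Q = A·ΔT/R = 55.4 × (20.3 − 5.59) / 4.477 = 182 W

182 W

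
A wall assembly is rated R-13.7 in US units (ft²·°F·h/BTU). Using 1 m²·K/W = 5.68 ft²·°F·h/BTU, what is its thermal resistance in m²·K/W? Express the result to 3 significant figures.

2.41 m²·K/W

R_SI = 13.7/5.68 = 2.412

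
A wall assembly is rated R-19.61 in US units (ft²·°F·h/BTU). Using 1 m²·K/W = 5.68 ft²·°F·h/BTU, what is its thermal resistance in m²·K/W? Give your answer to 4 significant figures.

R_SI = 19.61/5.68 = 3.4525

3.452 m²·K/W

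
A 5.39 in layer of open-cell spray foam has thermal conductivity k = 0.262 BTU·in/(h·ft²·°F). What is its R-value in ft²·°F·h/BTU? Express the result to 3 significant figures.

20.6 ft²·°F·h/BTU

R = L/k = 5.39/0.262 = 20.57 ft²·°F·h/BTU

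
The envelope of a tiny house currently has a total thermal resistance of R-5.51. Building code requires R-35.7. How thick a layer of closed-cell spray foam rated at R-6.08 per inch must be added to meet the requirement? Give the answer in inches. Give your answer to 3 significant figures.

ΔR = 35.7 − 5.51 = 30.19 ft²·°F·h/BTU
L = ΔR / (R/in) = 30.19/6.08 = 4.965 in

4.97 in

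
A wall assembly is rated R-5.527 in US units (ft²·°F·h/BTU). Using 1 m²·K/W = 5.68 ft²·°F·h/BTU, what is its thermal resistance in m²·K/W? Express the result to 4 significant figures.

R_SI = 5.527/5.68 = 0.97306

0.9731 m²·K/W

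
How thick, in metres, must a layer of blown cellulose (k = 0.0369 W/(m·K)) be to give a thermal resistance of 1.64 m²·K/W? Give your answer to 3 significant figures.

0.0605 m

L = R·k = 1.64 × 0.0369 = 0.06052 m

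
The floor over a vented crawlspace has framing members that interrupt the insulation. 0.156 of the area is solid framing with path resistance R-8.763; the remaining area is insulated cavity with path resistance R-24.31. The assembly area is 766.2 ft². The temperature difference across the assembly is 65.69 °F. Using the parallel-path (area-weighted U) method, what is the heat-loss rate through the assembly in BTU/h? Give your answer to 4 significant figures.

U_eff = 0.844/24.31 + 0.156/8.763 = 0.034718 + 0.017802 = 0.05252
R_eff = 1/U_eff = 19.04 ft²·°F·h/BTU
Q = 766.2 × 65.69 / 19.04 = 2643.4 BTU/h

2643 BTU/h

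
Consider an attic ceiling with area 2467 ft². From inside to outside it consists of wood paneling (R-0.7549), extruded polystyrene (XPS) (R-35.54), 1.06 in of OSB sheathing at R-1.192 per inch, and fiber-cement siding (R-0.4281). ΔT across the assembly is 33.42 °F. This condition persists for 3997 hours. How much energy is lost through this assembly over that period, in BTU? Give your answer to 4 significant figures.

8675000 BTU

1.06 × 1.192 = 1.2635
R_total = 0.7549 + 35.54 + 1.2635 + 0.4281 = 37.987 ft²·°F·h/BTU
Q = 2467 × 33.42 / 37.987 = 2170.4 BTU/h
E = 2170.4 × 3997 = 8675200 BTU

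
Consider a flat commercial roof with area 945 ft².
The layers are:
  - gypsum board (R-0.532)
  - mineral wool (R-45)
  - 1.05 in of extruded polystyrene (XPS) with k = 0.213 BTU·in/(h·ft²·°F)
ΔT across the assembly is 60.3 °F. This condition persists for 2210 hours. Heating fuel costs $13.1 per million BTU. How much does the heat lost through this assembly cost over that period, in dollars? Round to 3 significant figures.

32.7 dollars

1.05/0.213 = 4.93
R_total = 0.532 + 45 + 4.93 = 50.46 ft²·°F·h/BTU
Q = 945 × 60.3 / 50.46 = 1129 BTU/h
E = 1129 × 2210 = 2496000 BTU
Cost = 2496000/10⁶ × 13.1 = $32.69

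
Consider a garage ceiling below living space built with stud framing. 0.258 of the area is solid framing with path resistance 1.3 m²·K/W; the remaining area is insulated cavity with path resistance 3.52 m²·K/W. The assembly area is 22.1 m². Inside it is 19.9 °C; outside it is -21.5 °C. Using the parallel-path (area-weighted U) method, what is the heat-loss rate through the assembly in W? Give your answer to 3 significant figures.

U_eff = 0.742/3.52 + 0.258/1.3 = 0.2108 + 0.1985 = 0.4093
R_eff = 1/U_eff = 2.443 m²·K/W
Q = 22.1 × (19.9 − (-21.5)) / 2.443 = 374.4 W

374 W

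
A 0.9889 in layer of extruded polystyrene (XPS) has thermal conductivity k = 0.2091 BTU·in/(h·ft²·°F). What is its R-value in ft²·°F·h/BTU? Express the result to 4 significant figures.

4.729 ft²·°F·h/BTU

R = L/k = 0.9889/0.2091 = 4.7293 ft²·°F·h/BTU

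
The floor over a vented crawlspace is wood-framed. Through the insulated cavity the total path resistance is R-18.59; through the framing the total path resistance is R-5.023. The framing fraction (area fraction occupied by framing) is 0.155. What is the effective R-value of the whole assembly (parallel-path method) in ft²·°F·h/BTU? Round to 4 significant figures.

13.10 ft²·°F·h/BTU

U_eff = 0.845/18.59 + 0.155/5.023 = 0.045455 + 0.030858 = 0.076313
R_eff = 1/U_eff = 13.104 ft²·°F·h/BTU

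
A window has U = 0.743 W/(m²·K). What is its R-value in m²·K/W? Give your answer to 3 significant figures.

R = 1/U = 1/0.743 = 1.346

1.35 m²·K/W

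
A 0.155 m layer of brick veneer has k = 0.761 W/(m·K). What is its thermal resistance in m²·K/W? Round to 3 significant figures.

0.204 m²·K/W

R = L/k = 0.155/0.761 = 0.2037 m²·K/W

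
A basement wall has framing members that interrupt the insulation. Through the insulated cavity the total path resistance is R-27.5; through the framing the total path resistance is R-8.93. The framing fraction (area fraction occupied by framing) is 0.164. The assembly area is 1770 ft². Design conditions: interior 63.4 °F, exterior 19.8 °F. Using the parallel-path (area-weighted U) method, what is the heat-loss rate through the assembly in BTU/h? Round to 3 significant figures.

U_eff = 0.836/27.5 + 0.164/8.93 = 0.0304 + 0.01837 = 0.04877
R_eff = 1/U_eff = 20.51 ft²·°F·h/BTU
Q = 1770 × (63.4 − 19.8) / 20.51 = 3763 BTU/h

3760 BTU/h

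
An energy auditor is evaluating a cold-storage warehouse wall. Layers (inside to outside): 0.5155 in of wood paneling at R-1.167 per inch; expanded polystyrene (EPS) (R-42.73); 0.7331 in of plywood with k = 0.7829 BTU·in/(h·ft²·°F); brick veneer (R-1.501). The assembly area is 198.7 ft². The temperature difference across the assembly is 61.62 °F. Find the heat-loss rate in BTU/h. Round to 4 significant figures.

267.5 BTU/h

0.5155 × 1.167 = 0.60159
0.7331/0.7829 = 0.93639
R_total = 0.60159 + 42.73 + 0.93639 + 1.501 = 45.769 ft²·°F·h/BTU
Q = A·ΔT/R = 198.7 × 61.62 / 45.769 = 267.52 BTU/h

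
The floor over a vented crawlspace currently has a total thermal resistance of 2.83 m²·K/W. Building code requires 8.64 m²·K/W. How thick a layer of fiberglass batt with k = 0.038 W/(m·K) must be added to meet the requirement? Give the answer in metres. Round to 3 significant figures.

ΔR = 8.64 − 2.83 = 5.81 m²·K/W
L = ΔR × k = 5.81 × 0.038 = 0.2208 m

0.221 m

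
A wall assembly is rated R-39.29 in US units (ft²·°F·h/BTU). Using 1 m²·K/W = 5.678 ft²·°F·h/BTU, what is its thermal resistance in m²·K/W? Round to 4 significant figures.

R_SI = 39.29/5.678 = 6.9197

6.920 m²·K/W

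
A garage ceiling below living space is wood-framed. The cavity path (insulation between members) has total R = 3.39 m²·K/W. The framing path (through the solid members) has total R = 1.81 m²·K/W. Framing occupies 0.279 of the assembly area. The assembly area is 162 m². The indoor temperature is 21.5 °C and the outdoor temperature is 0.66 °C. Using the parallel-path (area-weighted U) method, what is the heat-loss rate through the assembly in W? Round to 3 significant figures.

1240 W

U_eff = 0.721/3.39 + 0.279/1.81 = 0.2127 + 0.1541 = 0.3668
R_eff = 1/U_eff = 2.726 m²·K/W
Q = 162 × (21.5 − 0.66) / 2.726 = 1238 W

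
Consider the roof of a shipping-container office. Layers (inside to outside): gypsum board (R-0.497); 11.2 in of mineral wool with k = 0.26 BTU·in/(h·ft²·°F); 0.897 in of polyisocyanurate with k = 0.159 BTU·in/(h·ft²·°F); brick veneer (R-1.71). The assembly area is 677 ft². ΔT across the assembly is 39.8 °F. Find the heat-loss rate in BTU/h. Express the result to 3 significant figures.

11.2/0.26 = 43.08
0.897/0.159 = 5.642
R_total = 0.497 + 43.08 + 5.642 + 1.71 = 50.93 ft²·°F·h/BTU
Q = A·ΔT/R = 677 × 39.8 / 50.93 = 529.1 BTU/h

529 BTU/h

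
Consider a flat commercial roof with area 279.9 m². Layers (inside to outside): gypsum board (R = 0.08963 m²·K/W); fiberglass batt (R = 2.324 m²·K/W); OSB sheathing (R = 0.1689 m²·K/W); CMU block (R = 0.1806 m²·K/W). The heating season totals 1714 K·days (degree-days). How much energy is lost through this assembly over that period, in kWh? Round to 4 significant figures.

R_total = 0.08963 + 2.324 + 0.1689 + 0.1806 = 2.7631 m²·K/W
E = A × HDD × 24 / R / 1000 = 279.9 × 1714 × 24 / 2.7631 / 1000 = 4167 kWh

4167 kWh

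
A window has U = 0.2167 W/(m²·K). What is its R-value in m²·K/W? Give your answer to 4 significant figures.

4.615 m²·K/W

R = 1/U = 1/0.2167 = 4.6147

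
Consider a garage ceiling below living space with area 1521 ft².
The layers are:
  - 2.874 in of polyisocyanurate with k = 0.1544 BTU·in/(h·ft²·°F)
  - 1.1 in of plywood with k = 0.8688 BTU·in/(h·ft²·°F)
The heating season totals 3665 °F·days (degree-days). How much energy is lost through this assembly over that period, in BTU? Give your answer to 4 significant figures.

6730000 BTU

2.874/0.1544 = 18.614
1.1/0.8688 = 1.2661
R_total = 18.614 + 1.2661 = 19.88 ft²·°F·h/BTU
E = A × HDD × 24 / R = 1521 × 3665 × 24 / 19.88 = 6729700 BTU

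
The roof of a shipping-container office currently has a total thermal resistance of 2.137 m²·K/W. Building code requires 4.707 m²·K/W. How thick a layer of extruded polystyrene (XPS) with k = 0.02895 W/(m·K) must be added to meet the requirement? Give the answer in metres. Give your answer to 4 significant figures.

ΔR = 4.707 − 2.137 = 2.57 m²·K/W
L = ΔR × k = 2.57 × 0.02895 = 0.074401 m

0.07440 m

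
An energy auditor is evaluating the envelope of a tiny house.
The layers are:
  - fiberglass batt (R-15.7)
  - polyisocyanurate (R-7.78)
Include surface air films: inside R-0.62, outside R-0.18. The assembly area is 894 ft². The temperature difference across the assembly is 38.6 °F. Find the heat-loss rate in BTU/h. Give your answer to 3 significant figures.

1420 BTU/h

R_total = 0.62 + 15.7 + 7.78 + 0.18 = 24.28 ft²·°F·h/BTU
Q = A·ΔT/R = 894 × 38.6 / 24.28 = 1421 BTU/h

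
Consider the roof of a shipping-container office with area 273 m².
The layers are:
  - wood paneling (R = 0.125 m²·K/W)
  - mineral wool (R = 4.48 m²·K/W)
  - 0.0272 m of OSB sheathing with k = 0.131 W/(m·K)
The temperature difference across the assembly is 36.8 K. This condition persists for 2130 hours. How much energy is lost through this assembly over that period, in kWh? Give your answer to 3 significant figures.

4450 kWh

0.0272/0.131 = 0.2076
R_total = 0.125 + 4.48 + 0.2076 = 4.813 m²·K/W
Q = 273 × 36.8 / 4.813 = 2088 W
E = 2088 W × 2130 h / 1000 = 4446 kWh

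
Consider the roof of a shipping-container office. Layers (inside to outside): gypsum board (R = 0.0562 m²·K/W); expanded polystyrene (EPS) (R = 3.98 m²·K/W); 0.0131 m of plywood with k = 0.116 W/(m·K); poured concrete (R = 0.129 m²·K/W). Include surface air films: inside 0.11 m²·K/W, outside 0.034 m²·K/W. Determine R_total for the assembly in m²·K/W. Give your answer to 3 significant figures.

4.42 m²·K/W

0.0131/0.116 = 0.1129
R_total = 0.11 + 0.0562 + 3.98 + 0.1129 + 0.129 + 0.034 = 4.422 m²·K/W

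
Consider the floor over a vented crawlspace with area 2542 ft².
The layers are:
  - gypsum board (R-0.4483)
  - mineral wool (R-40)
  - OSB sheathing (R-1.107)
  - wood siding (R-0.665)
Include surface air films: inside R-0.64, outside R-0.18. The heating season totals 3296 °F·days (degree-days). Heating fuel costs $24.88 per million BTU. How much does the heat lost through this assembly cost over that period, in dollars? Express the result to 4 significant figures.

116.2 dollars

R_total = 0.64 + 0.4483 + 40 + 1.107 + 0.665 + 0.18 = 43.04 ft²·°F·h/BTU
E = A × HDD × 24 / R = 2542 × 3296 × 24 / 43.04 = 4672000 BTU
Cost = 4672000/10⁶ × 24.88 = $116.24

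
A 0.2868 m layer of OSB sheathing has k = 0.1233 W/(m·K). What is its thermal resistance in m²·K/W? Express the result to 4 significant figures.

R = L/k = 0.2868/0.1233 = 2.326 m²·K/W

2.326 m²·K/W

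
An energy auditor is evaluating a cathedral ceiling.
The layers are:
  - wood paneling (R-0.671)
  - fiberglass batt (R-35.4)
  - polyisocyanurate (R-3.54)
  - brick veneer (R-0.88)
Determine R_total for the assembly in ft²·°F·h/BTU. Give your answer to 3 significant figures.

40.5 ft²·°F·h/BTU

R_total = 0.671 + 35.4 + 3.54 + 0.88 = 40.49 ft²·°F·h/BTU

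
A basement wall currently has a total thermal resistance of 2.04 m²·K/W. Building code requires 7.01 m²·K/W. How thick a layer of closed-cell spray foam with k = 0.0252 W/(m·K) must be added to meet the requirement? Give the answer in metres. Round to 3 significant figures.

0.125 m

ΔR = 7.01 − 2.04 = 4.97 m²·K/W
L = ΔR × k = 4.97 × 0.0252 = 0.1252 m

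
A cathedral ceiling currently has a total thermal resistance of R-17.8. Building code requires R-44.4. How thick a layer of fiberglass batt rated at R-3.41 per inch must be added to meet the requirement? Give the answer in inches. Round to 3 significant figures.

ΔR = 44.4 − 17.8 = 26.6 ft²·°F·h/BTU
L = ΔR / (R/in) = 26.6/3.41 = 7.801 in

7.80 in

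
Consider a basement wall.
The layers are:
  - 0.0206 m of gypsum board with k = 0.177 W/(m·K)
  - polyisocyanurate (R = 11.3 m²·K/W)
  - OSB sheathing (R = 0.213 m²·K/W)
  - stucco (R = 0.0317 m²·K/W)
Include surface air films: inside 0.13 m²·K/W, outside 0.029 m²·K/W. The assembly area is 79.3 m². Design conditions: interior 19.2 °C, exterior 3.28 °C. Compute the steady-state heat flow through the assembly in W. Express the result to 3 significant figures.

107 W

0.0206/0.177 = 0.1164
R_total = 0.13 + 0.1164 + 11.3 + 0.213 + 0.0317 + 0.029 = 11.82 m²·K/W
Q = A·ΔT/R = 79.3 × (19.2 − 3.28) / 11.82 = 106.8 W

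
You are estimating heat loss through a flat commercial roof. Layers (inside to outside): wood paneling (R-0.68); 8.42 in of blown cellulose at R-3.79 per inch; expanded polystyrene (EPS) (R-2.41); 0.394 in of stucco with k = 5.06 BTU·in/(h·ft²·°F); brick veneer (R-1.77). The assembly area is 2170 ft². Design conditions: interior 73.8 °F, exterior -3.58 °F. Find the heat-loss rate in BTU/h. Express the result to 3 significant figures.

4560 BTU/h

8.42 × 3.79 = 31.91
0.394/5.06 = 0.07787
R_total = 0.68 + 31.91 + 2.41 + 0.07787 + 1.77 = 36.85 ft²·°F·h/BTU
Q = A·ΔT/R = 2170 × (73.8 − (-3.58)) / 36.85 = 4557 BTU/h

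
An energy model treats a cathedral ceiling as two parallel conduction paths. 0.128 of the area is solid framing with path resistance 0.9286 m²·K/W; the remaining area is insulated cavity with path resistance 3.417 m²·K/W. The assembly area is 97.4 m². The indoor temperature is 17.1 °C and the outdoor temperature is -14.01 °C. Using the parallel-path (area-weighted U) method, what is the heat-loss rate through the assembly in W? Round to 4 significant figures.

1191 W

U_eff = 0.872/3.417 + 0.128/0.9286 = 0.25519 + 0.13784 = 0.39304
R_eff = 1/U_eff = 2.5443 m²·K/W
Q = 97.4 × (17.1 − (-14.01)) / 2.5443 = 1190.9 W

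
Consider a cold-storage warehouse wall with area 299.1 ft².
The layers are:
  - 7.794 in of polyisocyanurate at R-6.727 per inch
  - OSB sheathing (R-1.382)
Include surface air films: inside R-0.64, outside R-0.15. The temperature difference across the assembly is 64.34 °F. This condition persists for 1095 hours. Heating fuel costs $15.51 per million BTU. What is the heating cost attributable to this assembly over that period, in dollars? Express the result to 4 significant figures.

5.986 dollars

7.794 × 6.727 = 52.43
R_total = 0.64 + 52.43 + 1.382 + 0.15 = 54.602 ft²·°F·h/BTU
Q = 299.1 × 64.34 / 54.602 = 352.44 BTU/h
E = 352.44 × 1095 = 385920 BTU
Cost = 385920/10⁶ × 15.51 = $5.9857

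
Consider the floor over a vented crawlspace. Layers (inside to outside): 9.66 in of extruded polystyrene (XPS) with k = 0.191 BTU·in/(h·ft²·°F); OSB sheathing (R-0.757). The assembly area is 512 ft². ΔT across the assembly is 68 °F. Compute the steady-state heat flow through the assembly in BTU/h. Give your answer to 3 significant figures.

9.66/0.191 = 50.58
R_total = 50.58 + 0.757 = 51.33 ft²·°F·h/BTU
Q = A·ΔT/R = 512 × 68 / 51.33 = 678.2 BTU/h

678 BTU/h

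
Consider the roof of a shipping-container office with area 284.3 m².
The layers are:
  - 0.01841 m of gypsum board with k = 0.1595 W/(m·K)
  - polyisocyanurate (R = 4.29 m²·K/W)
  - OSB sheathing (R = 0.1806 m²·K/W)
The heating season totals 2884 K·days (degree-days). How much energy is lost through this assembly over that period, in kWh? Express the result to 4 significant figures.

0.01841/0.1595 = 0.11542
R_total = 0.11542 + 4.29 + 0.1806 = 4.586 m²·K/W
E = A × HDD × 24 / R / 1000 = 284.3 × 2884 × 24 / 4.586 / 1000 = 4290.9 kWh

4291 kWh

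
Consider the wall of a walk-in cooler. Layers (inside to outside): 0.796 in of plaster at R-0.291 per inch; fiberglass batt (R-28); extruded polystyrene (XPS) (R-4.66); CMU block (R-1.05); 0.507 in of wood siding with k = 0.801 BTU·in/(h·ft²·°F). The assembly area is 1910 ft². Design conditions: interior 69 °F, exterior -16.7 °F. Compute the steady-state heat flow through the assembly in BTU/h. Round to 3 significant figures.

0.796 × 0.291 = 0.2316
0.507/0.801 = 0.633
R_total = 0.2316 + 28 + 4.66 + 1.05 + 0.633 = 34.57 ft²·°F·h/BTU
Q = A·ΔT/R = 1910 × (69 − (-16.7)) / 34.57 = 4734 BTU/h

4730 BTU/h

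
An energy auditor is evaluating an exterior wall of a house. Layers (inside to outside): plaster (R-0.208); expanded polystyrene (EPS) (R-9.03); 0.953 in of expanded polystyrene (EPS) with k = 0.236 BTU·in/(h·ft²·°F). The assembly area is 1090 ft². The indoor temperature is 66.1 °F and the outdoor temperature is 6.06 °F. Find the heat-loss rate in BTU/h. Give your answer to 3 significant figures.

0.953/0.236 = 4.038
R_total = 0.208 + 9.03 + 4.038 = 13.28 ft²·°F·h/BTU
Q = A·ΔT/R = 1090 × (66.1 − 6.06) / 13.28 = 4929 BTU/h

4930 BTU/h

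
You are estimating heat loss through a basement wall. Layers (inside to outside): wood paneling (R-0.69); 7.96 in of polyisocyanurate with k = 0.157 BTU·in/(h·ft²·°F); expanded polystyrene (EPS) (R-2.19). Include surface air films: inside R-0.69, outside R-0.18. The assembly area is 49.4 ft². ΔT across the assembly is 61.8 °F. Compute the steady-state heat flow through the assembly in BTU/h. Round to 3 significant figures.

56.1 BTU/h

7.96/0.157 = 50.7
R_total = 0.69 + 0.69 + 50.7 + 2.19 + 0.18 = 54.45 ft²·°F·h/BTU
Q = A·ΔT/R = 49.4 × 61.8 / 54.45 = 56.07 BTU/h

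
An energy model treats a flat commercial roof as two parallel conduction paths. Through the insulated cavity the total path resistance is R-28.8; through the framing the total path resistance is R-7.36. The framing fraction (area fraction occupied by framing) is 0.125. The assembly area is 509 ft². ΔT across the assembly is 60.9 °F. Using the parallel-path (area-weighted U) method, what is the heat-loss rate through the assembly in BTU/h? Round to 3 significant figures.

1470 BTU/h

U_eff = 0.875/28.8 + 0.125/7.36 = 0.03038 + 0.01698 = 0.04737
R_eff = 1/U_eff = 21.11 ft²·°F·h/BTU
Q = 509 × 60.9 / 21.11 = 1468 BTU/h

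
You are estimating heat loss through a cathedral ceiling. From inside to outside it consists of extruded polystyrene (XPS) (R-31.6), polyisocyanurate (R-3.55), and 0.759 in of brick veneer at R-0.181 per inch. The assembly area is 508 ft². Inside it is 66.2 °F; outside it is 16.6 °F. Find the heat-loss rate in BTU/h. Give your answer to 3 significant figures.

0.759 × 0.181 = 0.1374
R_total = 31.6 + 3.55 + 0.1374 = 35.29 ft²·°F·h/BTU
Q = A·ΔT/R = 508 × (66.2 − 16.6) / 35.29 = 714 BTU/h

714 BTU/h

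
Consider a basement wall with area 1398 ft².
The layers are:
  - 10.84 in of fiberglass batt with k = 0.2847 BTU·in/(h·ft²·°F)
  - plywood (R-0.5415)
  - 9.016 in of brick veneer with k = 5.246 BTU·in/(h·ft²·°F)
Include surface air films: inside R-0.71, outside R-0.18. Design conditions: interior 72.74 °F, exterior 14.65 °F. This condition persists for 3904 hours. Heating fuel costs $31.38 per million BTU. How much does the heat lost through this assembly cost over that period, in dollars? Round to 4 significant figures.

10.84/0.2847 = 38.075
9.016/5.246 = 1.7186
R_total = 0.71 + 38.075 + 0.5415 + 1.7186 + 0.18 = 41.225 ft²·°F·h/BTU
Q = 1398 × (72.74 − 14.65) / 41.225 = 1969.9 BTU/h
E = 1969.9 × 3904 = 7690500 BTU
Cost = 7690500/10⁶ × 31.38 = $241.33

241.3 dollars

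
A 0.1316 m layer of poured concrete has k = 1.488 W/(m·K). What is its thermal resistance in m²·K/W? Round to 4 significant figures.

0.08844 m²·K/W

R = L/k = 0.1316/1.488 = 0.088441 m²·K/W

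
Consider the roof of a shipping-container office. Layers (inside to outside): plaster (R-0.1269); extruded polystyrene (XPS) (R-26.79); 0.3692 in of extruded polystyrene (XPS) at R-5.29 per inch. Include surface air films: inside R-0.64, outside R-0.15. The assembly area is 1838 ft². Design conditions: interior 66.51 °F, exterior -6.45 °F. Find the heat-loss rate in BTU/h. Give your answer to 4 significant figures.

0.3692 × 5.29 = 1.9531
R_total = 0.64 + 0.1269 + 26.79 + 1.9531 + 0.15 = 29.66 ft²·°F·h/BTU
Q = A·ΔT/R = 1838 × (66.51 − (-6.45)) / 29.66 = 4521.3 BTU/h

4521 BTU/h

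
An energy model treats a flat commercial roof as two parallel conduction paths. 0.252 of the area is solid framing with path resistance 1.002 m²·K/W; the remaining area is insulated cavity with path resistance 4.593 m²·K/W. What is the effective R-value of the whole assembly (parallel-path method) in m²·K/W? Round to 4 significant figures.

2.413 m²·K/W

U_eff = 0.748/4.593 + 0.252/1.002 = 0.16286 + 0.2515 = 0.41435
R_eff = 1/U_eff = 2.4134 m²·K/W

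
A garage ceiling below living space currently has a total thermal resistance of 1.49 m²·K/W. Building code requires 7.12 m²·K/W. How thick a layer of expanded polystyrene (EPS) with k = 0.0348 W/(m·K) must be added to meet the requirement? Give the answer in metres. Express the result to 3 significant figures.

0.196 m

ΔR = 7.12 − 1.49 = 5.63 m²·K/W
L = ΔR × k = 5.63 × 0.0348 = 0.1959 m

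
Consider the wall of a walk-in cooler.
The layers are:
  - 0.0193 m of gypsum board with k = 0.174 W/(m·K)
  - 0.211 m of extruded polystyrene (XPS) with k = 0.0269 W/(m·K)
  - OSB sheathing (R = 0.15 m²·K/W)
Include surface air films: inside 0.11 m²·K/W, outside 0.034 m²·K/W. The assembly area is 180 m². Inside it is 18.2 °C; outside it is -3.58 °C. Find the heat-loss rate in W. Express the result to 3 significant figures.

0.0193/0.174 = 0.1109
0.211/0.0269 = 7.844
R_total = 0.11 + 0.1109 + 7.844 + 0.15 + 0.034 = 8.249 m²·K/W
Q = A·ΔT/R = 180 × (18.2 − (-3.58)) / 8.249 = 475.3 W

475 W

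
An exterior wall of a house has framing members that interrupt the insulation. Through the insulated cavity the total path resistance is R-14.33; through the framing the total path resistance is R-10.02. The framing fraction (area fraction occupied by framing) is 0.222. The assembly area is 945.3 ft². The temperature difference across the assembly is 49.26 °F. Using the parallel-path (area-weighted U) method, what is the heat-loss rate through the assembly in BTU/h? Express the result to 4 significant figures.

3560 BTU/h

U_eff = 0.778/14.33 + 0.222/10.02 = 0.054292 + 0.022156 = 0.076447
R_eff = 1/U_eff = 13.081 ft²·°F·h/BTU
Q = 945.3 × 49.26 / 13.081 = 3559.8 BTU/h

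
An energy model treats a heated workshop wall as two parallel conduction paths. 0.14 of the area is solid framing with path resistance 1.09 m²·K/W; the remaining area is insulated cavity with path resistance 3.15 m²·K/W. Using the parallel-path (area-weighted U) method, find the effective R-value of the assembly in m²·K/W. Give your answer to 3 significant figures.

U_eff = 0.86/3.15 + 0.14/1.09 = 0.273 + 0.1284 = 0.4015
R_eff = 1/U_eff = 2.491 m²·K/W

2.49 m²·K/W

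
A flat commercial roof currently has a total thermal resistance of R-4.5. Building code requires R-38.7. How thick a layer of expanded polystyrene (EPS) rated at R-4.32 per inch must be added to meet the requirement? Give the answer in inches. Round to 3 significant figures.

ΔR = 38.7 − 4.5 = 34.2 ft²·°F·h/BTU
L = ΔR / (R/in) = 34.2/4.32 = 7.917 in

7.92 in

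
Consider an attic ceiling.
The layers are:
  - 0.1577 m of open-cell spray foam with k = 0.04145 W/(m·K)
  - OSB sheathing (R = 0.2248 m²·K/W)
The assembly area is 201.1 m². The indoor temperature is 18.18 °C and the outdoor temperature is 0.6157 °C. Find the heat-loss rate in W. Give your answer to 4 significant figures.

0.1577/0.04145 = 3.8046
R_total = 3.8046 + 0.2248 = 4.0294 m²·K/W
Q = A·ΔT/R = 201.1 × (18.18 − 0.6157) / 4.0294 = 876.61 W

876.6 W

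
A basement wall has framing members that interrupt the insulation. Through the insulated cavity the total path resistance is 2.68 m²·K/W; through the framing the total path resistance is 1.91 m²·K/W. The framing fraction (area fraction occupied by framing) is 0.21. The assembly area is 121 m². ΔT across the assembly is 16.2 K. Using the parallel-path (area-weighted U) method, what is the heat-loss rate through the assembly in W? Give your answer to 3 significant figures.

793 W

U_eff = 0.79/2.68 + 0.21/1.91 = 0.2948 + 0.1099 = 0.4047
R_eff = 1/U_eff = 2.471 m²·K/W
Q = 121 × 16.2 / 2.471 = 793.3 W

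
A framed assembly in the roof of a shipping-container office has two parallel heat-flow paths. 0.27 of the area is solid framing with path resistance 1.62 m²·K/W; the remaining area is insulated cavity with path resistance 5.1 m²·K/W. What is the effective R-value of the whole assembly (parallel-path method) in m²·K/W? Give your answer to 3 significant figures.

U_eff = 0.73/5.1 + 0.27/1.62 = 0.1431 + 0.1667 = 0.3098
R_eff = 1/U_eff = 3.228 m²·K/W

3.23 m²·K/W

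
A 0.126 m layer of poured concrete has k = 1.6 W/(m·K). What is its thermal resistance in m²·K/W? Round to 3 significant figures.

R = L/k = 0.126/1.6 = 0.07875 m²·K/W

0.0788 m²·K/W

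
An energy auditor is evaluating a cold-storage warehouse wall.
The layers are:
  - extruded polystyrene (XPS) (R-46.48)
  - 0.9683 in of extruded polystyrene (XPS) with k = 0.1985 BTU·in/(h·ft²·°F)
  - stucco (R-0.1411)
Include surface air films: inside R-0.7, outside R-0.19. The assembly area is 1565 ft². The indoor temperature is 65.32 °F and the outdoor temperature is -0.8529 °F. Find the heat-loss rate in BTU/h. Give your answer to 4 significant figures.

0.9683/0.1985 = 4.8781
R_total = 0.7 + 46.48 + 4.8781 + 0.1411 + 0.19 = 52.389 ft²·°F·h/BTU
Q = A·ΔT/R = 1565 × (65.32 − (-0.8529)) / 52.389 = 1976.8 BTU/h

1977 BTU/h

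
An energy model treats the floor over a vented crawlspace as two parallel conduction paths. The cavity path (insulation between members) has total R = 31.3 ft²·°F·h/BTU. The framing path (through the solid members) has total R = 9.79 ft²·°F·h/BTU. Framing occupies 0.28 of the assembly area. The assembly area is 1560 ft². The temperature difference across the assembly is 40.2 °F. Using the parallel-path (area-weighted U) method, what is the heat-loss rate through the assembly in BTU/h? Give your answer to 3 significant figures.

U_eff = 0.72/31.3 + 0.28/9.79 = 0.023 + 0.0286 = 0.0516
R_eff = 1/U_eff = 19.38 ft²·°F·h/BTU
Q = 1560 × 40.2 / 19.38 = 3236 BTU/h

3240 BTU/h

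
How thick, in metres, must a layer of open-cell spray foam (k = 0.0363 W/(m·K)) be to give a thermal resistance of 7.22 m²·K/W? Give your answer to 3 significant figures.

L = R·k = 7.22 × 0.0363 = 0.2621 m

0.262 m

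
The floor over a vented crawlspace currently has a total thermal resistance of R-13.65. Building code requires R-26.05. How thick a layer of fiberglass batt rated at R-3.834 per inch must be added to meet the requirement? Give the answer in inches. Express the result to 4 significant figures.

3.234 in

ΔR = 26.05 − 13.65 = 12.4 ft²·°F·h/BTU
L = ΔR / (R/in) = 12.4/3.834 = 3.2342 in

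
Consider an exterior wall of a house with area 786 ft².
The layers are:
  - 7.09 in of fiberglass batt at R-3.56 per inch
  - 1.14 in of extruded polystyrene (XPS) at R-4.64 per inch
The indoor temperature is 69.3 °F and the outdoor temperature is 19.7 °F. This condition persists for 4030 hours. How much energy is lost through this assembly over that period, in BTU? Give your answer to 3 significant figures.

7.09 × 3.56 = 25.24
1.14 × 4.64 = 5.29
R_total = 25.24 + 5.29 = 30.53 ft²·°F·h/BTU
Q = 786 × (69.3 − 19.7) / 30.53 = 1277 BTU/h
E = 1277 × 4030 = 5146000 BTU

5150000 BTU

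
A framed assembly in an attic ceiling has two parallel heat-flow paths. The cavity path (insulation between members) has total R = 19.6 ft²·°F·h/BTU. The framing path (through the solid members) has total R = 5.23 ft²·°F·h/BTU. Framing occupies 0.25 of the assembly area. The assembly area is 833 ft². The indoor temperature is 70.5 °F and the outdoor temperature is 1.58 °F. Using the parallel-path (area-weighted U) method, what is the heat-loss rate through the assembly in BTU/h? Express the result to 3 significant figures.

4940 BTU/h

U_eff = 0.75/19.6 + 0.25/5.23 = 0.03827 + 0.0478 = 0.08607
R_eff = 1/U_eff = 11.62 ft²·°F·h/BTU
Q = 833 × (70.5 − 1.58) / 11.62 = 4941 BTU/h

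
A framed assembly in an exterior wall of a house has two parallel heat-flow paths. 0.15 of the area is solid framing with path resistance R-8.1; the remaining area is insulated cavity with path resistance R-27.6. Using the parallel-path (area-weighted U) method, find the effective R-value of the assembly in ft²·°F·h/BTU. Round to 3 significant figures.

U_eff = 0.85/27.6 + 0.15/8.1 = 0.0308 + 0.01852 = 0.04932
R_eff = 1/U_eff = 20.28 ft²·°F·h/BTU

20.3 ft²·°F·h/BTU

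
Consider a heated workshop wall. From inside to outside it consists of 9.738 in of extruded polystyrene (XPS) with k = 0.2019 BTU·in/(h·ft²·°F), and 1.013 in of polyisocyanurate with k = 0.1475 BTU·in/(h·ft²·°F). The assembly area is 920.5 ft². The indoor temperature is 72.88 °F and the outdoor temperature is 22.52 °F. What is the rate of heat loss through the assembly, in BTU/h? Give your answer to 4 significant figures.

9.738/0.2019 = 48.232
1.013/0.1475 = 6.8678
R_total = 48.232 + 6.8678 = 55.1 ft²·°F·h/BTU
Q = A·ΔT/R = 920.5 × (72.88 − 22.52) / 55.1 = 841.32 BTU/h

841.3 BTU/h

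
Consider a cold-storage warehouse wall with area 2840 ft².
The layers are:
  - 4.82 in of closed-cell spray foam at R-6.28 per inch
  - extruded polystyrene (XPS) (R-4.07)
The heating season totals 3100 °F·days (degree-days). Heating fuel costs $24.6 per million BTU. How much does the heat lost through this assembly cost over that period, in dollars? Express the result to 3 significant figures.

4.82 × 6.28 = 30.27
R_total = 30.27 + 4.07 = 34.34 ft²·°F·h/BTU
E = A × HDD × 24 / R = 2840 × 3100 × 24 / 34.34 = 6153000 BTU
Cost = 6153000/10⁶ × 24.6 = $151.4

151 dollars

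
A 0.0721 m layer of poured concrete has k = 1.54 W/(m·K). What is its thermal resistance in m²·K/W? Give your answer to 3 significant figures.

R = L/k = 0.0721/1.54 = 0.04682 m²·K/W

0.0468 m²·K/W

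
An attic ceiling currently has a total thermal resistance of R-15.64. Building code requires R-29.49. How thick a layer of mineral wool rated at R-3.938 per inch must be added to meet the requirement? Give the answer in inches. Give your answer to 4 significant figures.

3.517 in

ΔR = 29.49 − 15.64 = 13.85 ft²·°F·h/BTU
L = ΔR / (R/in) = 13.85/3.938 = 3.517 in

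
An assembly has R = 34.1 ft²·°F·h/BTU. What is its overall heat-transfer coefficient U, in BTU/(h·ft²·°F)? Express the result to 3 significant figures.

U = 1/R = 1/34.1 = 0.02933

0.0293 BTU/(h·ft²·°F)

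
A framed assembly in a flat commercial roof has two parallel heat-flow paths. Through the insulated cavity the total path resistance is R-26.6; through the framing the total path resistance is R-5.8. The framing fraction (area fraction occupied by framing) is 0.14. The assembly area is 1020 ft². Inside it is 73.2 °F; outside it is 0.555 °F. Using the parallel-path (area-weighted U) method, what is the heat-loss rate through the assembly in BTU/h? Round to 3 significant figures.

4180 BTU/h

U_eff = 0.86/26.6 + 0.14/5.8 = 0.03233 + 0.02414 = 0.05647
R_eff = 1/U_eff = 17.71 ft²·°F·h/BTU
Q = 1020 × (73.2 − 0.555) / 17.71 = 4184 BTU/h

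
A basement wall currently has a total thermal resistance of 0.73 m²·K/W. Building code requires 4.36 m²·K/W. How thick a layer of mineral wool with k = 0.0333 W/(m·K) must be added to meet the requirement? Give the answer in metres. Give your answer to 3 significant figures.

0.121 m

ΔR = 4.36 − 0.73 = 3.63 m²·K/W
L = ΔR × k = 3.63 × 0.0333 = 0.1209 m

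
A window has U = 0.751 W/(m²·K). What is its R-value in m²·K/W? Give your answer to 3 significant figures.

1.33 m²·K/W

R = 1/U = 1/0.751 = 1.332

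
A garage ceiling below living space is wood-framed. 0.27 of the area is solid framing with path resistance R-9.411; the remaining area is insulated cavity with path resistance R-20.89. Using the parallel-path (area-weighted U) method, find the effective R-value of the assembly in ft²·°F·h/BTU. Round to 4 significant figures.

U_eff = 0.73/20.89 + 0.27/9.411 = 0.034945 + 0.02869 = 0.063635
R_eff = 1/U_eff = 15.715 ft²·°F·h/BTU

15.71 ft²·°F·h/BTU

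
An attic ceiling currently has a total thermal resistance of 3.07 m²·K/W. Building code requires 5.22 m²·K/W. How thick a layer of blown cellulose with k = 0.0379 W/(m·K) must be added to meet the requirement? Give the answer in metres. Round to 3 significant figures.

0.0815 m

ΔR = 5.22 − 3.07 = 2.15 m²·K/W
L = ΔR × k = 2.15 × 0.0379 = 0.08149 m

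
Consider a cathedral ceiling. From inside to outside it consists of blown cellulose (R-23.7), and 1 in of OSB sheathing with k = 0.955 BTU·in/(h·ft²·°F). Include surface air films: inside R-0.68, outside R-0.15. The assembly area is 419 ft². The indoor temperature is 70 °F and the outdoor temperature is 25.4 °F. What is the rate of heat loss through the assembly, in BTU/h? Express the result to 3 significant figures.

731 BTU/h

1/0.955 = 1.047
R_total = 0.68 + 23.7 + 1.047 + 0.15 = 25.58 ft²·°F·h/BTU
Q = A·ΔT/R = 419 × (70 − 25.4) / 25.58 = 730.6 BTU/h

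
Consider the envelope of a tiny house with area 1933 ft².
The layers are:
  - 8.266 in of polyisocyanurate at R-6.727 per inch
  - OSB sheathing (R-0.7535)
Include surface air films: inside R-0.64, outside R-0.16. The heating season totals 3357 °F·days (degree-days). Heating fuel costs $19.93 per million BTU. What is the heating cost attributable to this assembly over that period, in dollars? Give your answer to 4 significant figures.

8.266 × 6.727 = 55.605
R_total = 0.64 + 55.605 + 0.7535 + 0.16 = 57.159 ft²·°F·h/BTU
E = A × HDD × 24 / R = 1933 × 3357 × 24 / 57.159 = 2724600 BTU
Cost = 2724600/10⁶ × 19.93 = $54.302

54.30 dollars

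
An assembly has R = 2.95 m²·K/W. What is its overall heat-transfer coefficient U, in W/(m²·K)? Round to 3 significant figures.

0.339 W/(m²·K)

U = 1/R = 1/2.95 = 0.339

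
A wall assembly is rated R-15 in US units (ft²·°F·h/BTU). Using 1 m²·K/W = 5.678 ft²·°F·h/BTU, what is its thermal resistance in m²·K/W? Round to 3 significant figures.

R_SI = 15/5.678 = 2.642

2.64 m²·K/W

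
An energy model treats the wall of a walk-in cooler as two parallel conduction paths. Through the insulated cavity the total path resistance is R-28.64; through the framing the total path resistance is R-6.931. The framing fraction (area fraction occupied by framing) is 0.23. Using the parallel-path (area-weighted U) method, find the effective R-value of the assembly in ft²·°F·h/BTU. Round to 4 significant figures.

16.65 ft²·°F·h/BTU

U_eff = 0.77/28.64 + 0.23/6.931 = 0.026885 + 0.033184 = 0.06007
R_eff = 1/U_eff = 16.647 ft²·°F·h/BTU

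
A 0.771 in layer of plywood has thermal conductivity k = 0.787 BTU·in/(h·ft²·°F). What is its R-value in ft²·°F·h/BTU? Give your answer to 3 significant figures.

0.980 ft²·°F·h/BTU

R = L/k = 0.771/0.787 = 0.9797 ft²·°F·h/BTU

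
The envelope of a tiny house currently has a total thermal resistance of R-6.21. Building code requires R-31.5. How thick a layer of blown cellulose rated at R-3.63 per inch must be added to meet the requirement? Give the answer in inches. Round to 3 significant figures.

6.97 in

ΔR = 31.5 − 6.21 = 25.29 ft²·°F·h/BTU
L = ΔR / (R/in) = 25.29/3.63 = 6.967 in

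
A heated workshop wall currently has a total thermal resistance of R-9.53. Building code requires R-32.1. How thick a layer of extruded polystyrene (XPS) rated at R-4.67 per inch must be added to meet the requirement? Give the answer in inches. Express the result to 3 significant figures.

ΔR = 32.1 − 9.53 = 22.57 ft²·°F·h/BTU
L = ΔR / (R/in) = 22.57/4.67 = 4.833 in

4.83 in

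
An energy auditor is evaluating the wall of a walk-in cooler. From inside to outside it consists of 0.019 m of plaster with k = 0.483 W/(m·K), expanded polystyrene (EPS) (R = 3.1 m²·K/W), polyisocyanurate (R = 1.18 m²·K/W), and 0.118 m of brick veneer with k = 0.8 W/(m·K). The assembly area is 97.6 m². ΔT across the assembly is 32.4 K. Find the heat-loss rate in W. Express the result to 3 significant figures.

0.019/0.483 = 0.03934
0.118/0.8 = 0.1475
R_total = 0.03934 + 3.1 + 1.18 + 0.1475 = 4.467 m²·K/W
Q = A·ΔT/R = 97.6 × 32.4 / 4.467 = 707.9 W

708 W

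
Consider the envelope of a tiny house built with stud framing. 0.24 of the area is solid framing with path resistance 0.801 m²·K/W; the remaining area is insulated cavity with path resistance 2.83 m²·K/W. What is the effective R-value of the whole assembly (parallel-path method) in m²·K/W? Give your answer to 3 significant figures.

1.76 m²·K/W

U_eff = 0.76/2.83 + 0.24/0.801 = 0.2686 + 0.2996 = 0.5682
R_eff = 1/U_eff = 1.76 m²·K/W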